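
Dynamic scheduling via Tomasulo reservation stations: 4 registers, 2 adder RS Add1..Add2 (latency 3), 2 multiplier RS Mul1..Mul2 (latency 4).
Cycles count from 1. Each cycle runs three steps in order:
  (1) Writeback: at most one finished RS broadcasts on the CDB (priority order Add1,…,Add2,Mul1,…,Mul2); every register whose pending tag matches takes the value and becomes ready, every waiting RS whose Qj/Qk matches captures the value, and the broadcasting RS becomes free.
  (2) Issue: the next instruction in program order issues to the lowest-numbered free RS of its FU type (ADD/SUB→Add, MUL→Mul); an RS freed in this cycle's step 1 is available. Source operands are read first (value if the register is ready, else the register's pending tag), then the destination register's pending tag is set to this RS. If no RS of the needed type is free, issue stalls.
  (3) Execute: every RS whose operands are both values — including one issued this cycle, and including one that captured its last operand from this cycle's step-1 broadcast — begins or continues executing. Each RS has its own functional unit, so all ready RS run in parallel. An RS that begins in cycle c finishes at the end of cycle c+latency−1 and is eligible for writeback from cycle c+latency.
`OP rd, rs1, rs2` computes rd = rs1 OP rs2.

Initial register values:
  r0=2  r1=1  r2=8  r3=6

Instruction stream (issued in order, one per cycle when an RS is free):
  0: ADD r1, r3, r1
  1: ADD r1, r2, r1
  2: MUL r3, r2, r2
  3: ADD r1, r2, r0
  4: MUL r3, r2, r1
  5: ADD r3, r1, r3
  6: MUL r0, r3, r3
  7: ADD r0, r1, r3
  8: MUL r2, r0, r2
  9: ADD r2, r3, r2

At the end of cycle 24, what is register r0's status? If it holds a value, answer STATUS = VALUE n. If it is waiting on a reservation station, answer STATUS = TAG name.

STATUS = VALUE 100

cycle 1: issue ADD r1<-Add1 // r0:2,r1:Add1,r2:8,r3:6
cycle 2: issue ADD r1<-Add2 // r0:2,r1:Add2,r2:8,r3:6
cycle 3: issue MUL r3<-Mul1 // r0:2,r1:Add2,r2:8,r3:Mul1
cycle 4: CDB Add1=7; issue ADD r1<-Add1 // r0:2,r1:Add1,r2:8,r3:Mul1
cycle 5: issue MUL r3<-Mul2 // r0:2,r1:Add1,r2:8,r3:Mul2
cycle 6: stall // r0:2,r1:Add1,r2:8,r3:Mul2
cycle 7: CDB Add1=10; issue ADD r3<-Add1 // r0:2,r1:10,r2:8,r3:Add1
cycle 8: CDB Add2=15; stall // r0:2,r1:10,r2:8,r3:Add1
cycle 9: CDB Mul1=64; issue MUL r0<-Mul1 // r0:Mul1,r1:10,r2:8,r3:Add1
cycle 10: issue ADD r0<-Add2 // r0:Add2,r1:10,r2:8,r3:Add1
cycle 11: CDB Mul2=80; issue MUL r2<-Mul2 // r0:Add2,r1:10,r2:Mul2,r3:Add1
cycle 12: stall // r0:Add2,r1:10,r2:Mul2,r3:Add1
cycle 13: stall // r0:Add2,r1:10,r2:Mul2,r3:Add1
cycle 14: CDB Add1=90; issue ADD r2<-Add1 // r0:Add2,r1:10,r2:Add1,r3:90
cycle 15: - // r0:Add2,r1:10,r2:Add1,r3:90
cycle 16: - // r0:Add2,r1:10,r2:Add1,r3:90
cycle 17: CDB Add2=100 // r0:100,r1:10,r2:Add1,r3:90
cycle 18: CDB Mul1=8100 // r0:100,r1:10,r2:Add1,r3:90
cycle 19: - // r0:100,r1:10,r2:Add1,r3:90
cycle 20: - // r0:100,r1:10,r2:Add1,r3:90
cycle 21: CDB Mul2=800 // r0:100,r1:10,r2:Add1,r3:90
cycle 22: - // r0:100,r1:10,r2:Add1,r3:90
cycle 23: - // r0:100,r1:10,r2:Add1,r3:90
cycle 24: CDB Add1=890 // r0:100,r1:10,r2:890,r3:90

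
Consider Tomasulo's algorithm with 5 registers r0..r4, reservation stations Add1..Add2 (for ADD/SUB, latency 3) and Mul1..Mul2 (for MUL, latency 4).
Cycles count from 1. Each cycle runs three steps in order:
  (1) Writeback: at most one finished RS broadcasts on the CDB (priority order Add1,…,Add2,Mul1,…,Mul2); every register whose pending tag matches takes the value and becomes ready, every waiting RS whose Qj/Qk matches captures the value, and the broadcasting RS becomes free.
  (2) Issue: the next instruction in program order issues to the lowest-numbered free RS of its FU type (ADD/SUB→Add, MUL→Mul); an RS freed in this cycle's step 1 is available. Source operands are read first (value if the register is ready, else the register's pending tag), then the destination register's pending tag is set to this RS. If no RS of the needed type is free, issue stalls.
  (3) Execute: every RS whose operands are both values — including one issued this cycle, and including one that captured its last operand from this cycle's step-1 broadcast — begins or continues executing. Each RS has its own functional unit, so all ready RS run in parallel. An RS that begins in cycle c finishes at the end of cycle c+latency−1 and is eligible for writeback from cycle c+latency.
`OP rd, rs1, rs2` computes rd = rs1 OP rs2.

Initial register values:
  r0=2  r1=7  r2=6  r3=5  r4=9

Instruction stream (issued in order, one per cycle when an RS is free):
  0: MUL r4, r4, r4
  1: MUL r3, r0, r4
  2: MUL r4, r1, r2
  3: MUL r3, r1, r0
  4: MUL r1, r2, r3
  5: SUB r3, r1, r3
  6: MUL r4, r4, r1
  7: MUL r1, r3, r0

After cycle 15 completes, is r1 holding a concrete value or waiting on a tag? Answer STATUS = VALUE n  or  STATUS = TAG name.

c1: issue MUL r4<-Mul1 | r0:2,r1:7,r2:6,r3:5,r4:Mul1
c2: issue MUL r3<-Mul2 | r0:2,r1:7,r2:6,r3:Mul2,r4:Mul1
c3: stall | r0:2,r1:7,r2:6,r3:Mul2,r4:Mul1
c4: stall | r0:2,r1:7,r2:6,r3:Mul2,r4:Mul1
c5: CDB Mul1=81; issue MUL r4<-Mul1 | r0:2,r1:7,r2:6,r3:Mul2,r4:Mul1
c6: stall | r0:2,r1:7,r2:6,r3:Mul2,r4:Mul1
c7: stall | r0:2,r1:7,r2:6,r3:Mul2,r4:Mul1
c8: stall | r0:2,r1:7,r2:6,r3:Mul2,r4:Mul1
c9: CDB Mul1=42; issue MUL r3<-Mul1 | r0:2,r1:7,r2:6,r3:Mul1,r4:42
c10: CDB Mul2=162; issue MUL r1<-Mul2 | r0:2,r1:Mul2,r2:6,r3:Mul1,r4:42
c11: issue SUB r3<-Add1 | r0:2,r1:Mul2,r2:6,r3:Add1,r4:42
c12: stall | r0:2,r1:Mul2,r2:6,r3:Add1,r4:42
c13: CDB Mul1=14; issue MUL r4<-Mul1 | r0:2,r1:Mul2,r2:6,r3:Add1,r4:Mul1
c14: stall | r0:2,r1:Mul2,r2:6,r3:Add1,r4:Mul1
c15: stall | r0:2,r1:Mul2,r2:6,r3:Add1,r4:Mul1

STATUS = TAG Mul2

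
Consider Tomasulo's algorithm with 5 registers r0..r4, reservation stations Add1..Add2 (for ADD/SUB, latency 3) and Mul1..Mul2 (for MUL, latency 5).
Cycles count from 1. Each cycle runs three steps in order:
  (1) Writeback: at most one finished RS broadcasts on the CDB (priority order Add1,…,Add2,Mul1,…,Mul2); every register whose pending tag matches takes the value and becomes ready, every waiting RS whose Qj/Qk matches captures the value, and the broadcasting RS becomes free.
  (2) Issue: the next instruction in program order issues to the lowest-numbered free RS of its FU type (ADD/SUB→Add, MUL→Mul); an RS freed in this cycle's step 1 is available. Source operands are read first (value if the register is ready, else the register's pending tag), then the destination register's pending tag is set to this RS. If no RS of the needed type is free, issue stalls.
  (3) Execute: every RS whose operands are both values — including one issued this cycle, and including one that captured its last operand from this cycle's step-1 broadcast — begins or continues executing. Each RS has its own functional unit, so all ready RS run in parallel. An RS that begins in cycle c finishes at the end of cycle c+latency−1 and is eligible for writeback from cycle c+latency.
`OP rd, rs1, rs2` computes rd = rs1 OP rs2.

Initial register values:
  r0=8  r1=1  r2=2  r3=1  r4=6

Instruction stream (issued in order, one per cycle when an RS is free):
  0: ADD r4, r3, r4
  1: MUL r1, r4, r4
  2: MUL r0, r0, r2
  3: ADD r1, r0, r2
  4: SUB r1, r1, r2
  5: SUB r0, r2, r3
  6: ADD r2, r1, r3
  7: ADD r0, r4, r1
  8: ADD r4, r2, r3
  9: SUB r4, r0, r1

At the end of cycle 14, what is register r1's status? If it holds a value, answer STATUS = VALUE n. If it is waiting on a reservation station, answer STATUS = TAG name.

c1: issue ADD r4<-Add1 | r0:8,r1:1,r2:2,r3:1,r4:Add1
c2: issue MUL r1<-Mul1 | r0:8,r1:Mul1,r2:2,r3:1,r4:Add1
c3: issue MUL r0<-Mul2 | r0:Mul2,r1:Mul1,r2:2,r3:1,r4:Add1
c4: CDB Add1=7; issue ADD r1<-Add1 | r0:Mul2,r1:Add1,r2:2,r3:1,r4:7
c5: issue SUB r1<-Add2 | r0:Mul2,r1:Add2,r2:2,r3:1,r4:7
c6: stall | r0:Mul2,r1:Add2,r2:2,r3:1,r4:7
c7: stall | r0:Mul2,r1:Add2,r2:2,r3:1,r4:7
c8: CDB Mul2=16; stall | r0:16,r1:Add2,r2:2,r3:1,r4:7
c9: CDB Mul1=49; stall | r0:16,r1:Add2,r2:2,r3:1,r4:7
c10: stall | r0:16,r1:Add2,r2:2,r3:1,r4:7
c11: CDB Add1=18; issue SUB r0<-Add1 | r0:Add1,r1:Add2,r2:2,r3:1,r4:7
c12: stall | r0:Add1,r1:Add2,r2:2,r3:1,r4:7
c13: stall | r0:Add1,r1:Add2,r2:2,r3:1,r4:7
c14: CDB Add1=1; issue ADD r2<-Add1 | r0:1,r1:Add2,r2:Add1,r3:1,r4:7

STATUS = TAG Add2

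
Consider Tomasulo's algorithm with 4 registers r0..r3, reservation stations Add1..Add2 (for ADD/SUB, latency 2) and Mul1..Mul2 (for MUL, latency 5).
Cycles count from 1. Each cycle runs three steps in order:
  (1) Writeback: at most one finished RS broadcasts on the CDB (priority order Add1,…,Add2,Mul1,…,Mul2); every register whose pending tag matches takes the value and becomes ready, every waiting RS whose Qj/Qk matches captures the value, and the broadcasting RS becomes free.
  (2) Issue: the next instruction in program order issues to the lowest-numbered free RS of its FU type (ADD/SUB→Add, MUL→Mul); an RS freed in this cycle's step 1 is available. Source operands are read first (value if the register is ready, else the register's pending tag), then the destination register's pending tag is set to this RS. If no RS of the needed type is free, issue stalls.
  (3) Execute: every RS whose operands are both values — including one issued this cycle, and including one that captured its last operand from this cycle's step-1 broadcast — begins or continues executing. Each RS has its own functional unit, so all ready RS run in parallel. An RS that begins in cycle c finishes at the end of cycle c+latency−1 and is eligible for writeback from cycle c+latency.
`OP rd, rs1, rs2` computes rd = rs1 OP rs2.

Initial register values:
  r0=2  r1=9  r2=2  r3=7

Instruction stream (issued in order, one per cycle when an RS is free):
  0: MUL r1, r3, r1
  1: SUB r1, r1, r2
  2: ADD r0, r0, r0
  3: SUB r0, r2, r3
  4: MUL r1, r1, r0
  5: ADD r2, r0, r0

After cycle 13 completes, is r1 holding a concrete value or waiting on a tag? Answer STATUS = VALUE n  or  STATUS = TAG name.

STATUS = VALUE -305

c1: issue MUL r1<-Mul1 | r0:2,r1:Mul1,r2:2,r3:7
c2: issue SUB r1<-Add1 | r0:2,r1:Add1,r2:2,r3:7
c3: issue ADD r0<-Add2 | r0:Add2,r1:Add1,r2:2,r3:7
c4: stall | r0:Add2,r1:Add1,r2:2,r3:7
c5: CDB Add2=4; issue SUB r0<-Add2 | r0:Add2,r1:Add1,r2:2,r3:7
c6: CDB Mul1=63; issue MUL r1<-Mul1 | r0:Add2,r1:Mul1,r2:2,r3:7
c7: CDB Add2=-5; issue ADD r2<-Add2 | r0:-5,r1:Mul1,r2:Add2,r3:7
c8: CDB Add1=61 | r0:-5,r1:Mul1,r2:Add2,r3:7
c9: CDB Add2=-10 | r0:-5,r1:Mul1,r2:-10,r3:7
c10: - | r0:-5,r1:Mul1,r2:-10,r3:7
c11: - | r0:-5,r1:Mul1,r2:-10,r3:7
c12: - | r0:-5,r1:Mul1,r2:-10,r3:7
c13: CDB Mul1=-305 | r0:-5,r1:-305,r2:-10,r3:7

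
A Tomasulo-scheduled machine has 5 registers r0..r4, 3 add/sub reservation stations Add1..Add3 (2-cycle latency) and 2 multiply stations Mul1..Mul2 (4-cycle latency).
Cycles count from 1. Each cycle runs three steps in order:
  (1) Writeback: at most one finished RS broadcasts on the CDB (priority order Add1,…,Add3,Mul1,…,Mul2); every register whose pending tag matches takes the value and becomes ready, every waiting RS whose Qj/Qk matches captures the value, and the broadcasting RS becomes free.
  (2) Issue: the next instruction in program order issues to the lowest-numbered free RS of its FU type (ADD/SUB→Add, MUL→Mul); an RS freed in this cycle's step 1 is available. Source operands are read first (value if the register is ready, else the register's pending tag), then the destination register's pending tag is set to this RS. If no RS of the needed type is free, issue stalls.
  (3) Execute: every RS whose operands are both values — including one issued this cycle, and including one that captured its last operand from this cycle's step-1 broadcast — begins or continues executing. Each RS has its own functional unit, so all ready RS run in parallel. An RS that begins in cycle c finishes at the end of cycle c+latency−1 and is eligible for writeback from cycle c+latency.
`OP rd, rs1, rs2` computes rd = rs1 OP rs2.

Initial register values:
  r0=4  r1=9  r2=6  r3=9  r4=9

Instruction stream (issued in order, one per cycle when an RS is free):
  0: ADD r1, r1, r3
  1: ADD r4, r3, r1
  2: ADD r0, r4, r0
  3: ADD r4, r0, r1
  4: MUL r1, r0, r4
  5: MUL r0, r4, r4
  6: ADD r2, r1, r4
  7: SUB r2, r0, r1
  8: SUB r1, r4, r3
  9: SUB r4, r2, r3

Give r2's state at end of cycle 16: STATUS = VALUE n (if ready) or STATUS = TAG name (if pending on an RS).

STATUS = VALUE 882

cycle 1: issue ADD r1<-Add1 // r0:4,r1:Add1,r2:6,r3:9,r4:9
cycle 2: issue ADD r4<-Add2 // r0:4,r1:Add1,r2:6,r3:9,r4:Add2
cycle 3: CDB Add1=18; issue ADD r0<-Add1 // r0:Add1,r1:18,r2:6,r3:9,r4:Add2
cycle 4: issue ADD r4<-Add3 // r0:Add1,r1:18,r2:6,r3:9,r4:Add3
cycle 5: CDB Add2=27; issue MUL r1<-Mul1 // r0:Add1,r1:Mul1,r2:6,r3:9,r4:Add3
cycle 6: issue MUL r0<-Mul2 // r0:Mul2,r1:Mul1,r2:6,r3:9,r4:Add3
cycle 7: CDB Add1=31; issue ADD r2<-Add1 // r0:Mul2,r1:Mul1,r2:Add1,r3:9,r4:Add3
cycle 8: issue SUB r2<-Add2 // r0:Mul2,r1:Mul1,r2:Add2,r3:9,r4:Add3
cycle 9: CDB Add3=49; issue SUB r1<-Add3 // r0:Mul2,r1:Add3,r2:Add2,r3:9,r4:49
cycle 10: stall // r0:Mul2,r1:Add3,r2:Add2,r3:9,r4:49
cycle 11: CDB Add3=40; issue SUB r4<-Add3 // r0:Mul2,r1:40,r2:Add2,r3:9,r4:Add3
cycle 12: - // r0:Mul2,r1:40,r2:Add2,r3:9,r4:Add3
cycle 13: CDB Mul1=1519 // r0:Mul2,r1:40,r2:Add2,r3:9,r4:Add3
cycle 14: CDB Mul2=2401 // r0:2401,r1:40,r2:Add2,r3:9,r4:Add3
cycle 15: CDB Add1=1568 // r0:2401,r1:40,r2:Add2,r3:9,r4:Add3
cycle 16: CDB Add2=882 // r0:2401,r1:40,r2:882,r3:9,r4:Add3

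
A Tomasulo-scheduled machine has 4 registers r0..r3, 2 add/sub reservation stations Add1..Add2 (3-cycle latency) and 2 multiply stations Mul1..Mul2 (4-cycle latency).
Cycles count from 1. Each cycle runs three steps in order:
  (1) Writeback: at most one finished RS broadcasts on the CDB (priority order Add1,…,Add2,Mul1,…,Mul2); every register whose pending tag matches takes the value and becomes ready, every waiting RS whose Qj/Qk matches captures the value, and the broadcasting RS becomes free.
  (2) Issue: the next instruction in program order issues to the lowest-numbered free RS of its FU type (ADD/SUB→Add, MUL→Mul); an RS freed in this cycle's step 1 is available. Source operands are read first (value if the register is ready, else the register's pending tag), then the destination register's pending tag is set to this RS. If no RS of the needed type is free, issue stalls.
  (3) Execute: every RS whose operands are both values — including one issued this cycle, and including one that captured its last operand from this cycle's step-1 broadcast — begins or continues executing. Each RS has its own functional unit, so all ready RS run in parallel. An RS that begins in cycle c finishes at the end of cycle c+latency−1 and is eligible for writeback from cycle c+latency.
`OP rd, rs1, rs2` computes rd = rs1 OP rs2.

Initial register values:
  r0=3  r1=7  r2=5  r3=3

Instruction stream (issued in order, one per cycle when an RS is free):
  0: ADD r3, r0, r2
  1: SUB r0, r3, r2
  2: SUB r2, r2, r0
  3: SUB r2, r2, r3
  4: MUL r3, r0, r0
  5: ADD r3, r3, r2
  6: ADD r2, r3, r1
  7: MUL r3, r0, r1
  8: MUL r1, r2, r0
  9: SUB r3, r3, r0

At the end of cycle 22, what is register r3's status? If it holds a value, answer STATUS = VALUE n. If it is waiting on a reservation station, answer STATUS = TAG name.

cycle 1: issue ADD r3<-Add1 // r0:3,r1:7,r2:5,r3:Add1
cycle 2: issue SUB r0<-Add2 // r0:Add2,r1:7,r2:5,r3:Add1
cycle 3: stall // r0:Add2,r1:7,r2:5,r3:Add1
cycle 4: CDB Add1=8; issue SUB r2<-Add1 // r0:Add2,r1:7,r2:Add1,r3:8
cycle 5: stall // r0:Add2,r1:7,r2:Add1,r3:8
cycle 6: stall // r0:Add2,r1:7,r2:Add1,r3:8
cycle 7: CDB Add2=3; issue SUB r2<-Add2 // r0:3,r1:7,r2:Add2,r3:8
cycle 8: issue MUL r3<-Mul1 // r0:3,r1:7,r2:Add2,r3:Mul1
cycle 9: stall // r0:3,r1:7,r2:Add2,r3:Mul1
cycle 10: CDB Add1=2; issue ADD r3<-Add1 // r0:3,r1:7,r2:Add2,r3:Add1
cycle 11: stall // r0:3,r1:7,r2:Add2,r3:Add1
cycle 12: CDB Mul1=9; stall // r0:3,r1:7,r2:Add2,r3:Add1
cycle 13: CDB Add2=-6; issue ADD r2<-Add2 // r0:3,r1:7,r2:Add2,r3:Add1
cycle 14: issue MUL r3<-Mul1 // r0:3,r1:7,r2:Add2,r3:Mul1
cycle 15: issue MUL r1<-Mul2 // r0:3,r1:Mul2,r2:Add2,r3:Mul1
cycle 16: CDB Add1=3; issue SUB r3<-Add1 // r0:3,r1:Mul2,r2:Add2,r3:Add1
cycle 17: - // r0:3,r1:Mul2,r2:Add2,r3:Add1
cycle 18: CDB Mul1=21 // r0:3,r1:Mul2,r2:Add2,r3:Add1
cycle 19: CDB Add2=10 // r0:3,r1:Mul2,r2:10,r3:Add1
cycle 20: - // r0:3,r1:Mul2,r2:10,r3:Add1
cycle 21: CDB Add1=18 // r0:3,r1:Mul2,r2:10,r3:18
cycle 22: - // r0:3,r1:Mul2,r2:10,r3:18

STATUS = VALUE 18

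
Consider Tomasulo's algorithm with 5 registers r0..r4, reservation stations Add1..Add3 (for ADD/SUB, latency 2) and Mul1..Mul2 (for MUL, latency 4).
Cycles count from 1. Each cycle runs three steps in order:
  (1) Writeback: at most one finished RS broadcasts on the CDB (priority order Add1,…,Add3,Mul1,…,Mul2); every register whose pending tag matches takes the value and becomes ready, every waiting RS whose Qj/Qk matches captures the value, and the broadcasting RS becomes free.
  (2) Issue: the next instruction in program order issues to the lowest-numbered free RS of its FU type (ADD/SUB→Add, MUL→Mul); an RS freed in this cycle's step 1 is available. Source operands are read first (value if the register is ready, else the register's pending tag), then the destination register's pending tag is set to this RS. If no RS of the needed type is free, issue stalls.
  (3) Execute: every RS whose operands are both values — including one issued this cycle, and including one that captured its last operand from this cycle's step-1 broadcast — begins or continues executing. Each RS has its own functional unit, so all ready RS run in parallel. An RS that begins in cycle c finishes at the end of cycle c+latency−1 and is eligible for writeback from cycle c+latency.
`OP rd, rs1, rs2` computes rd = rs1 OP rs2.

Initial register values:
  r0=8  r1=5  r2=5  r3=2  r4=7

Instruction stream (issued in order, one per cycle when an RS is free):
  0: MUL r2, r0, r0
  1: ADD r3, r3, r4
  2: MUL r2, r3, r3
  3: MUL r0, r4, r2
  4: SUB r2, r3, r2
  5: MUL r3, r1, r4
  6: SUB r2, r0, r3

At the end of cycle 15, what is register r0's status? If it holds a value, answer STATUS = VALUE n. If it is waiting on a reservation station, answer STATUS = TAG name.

STATUS = VALUE 567

c1: issue MUL r2<-Mul1 | r0:8,r1:5,r2:Mul1,r3:2,r4:7
c2: issue ADD r3<-Add1 | r0:8,r1:5,r2:Mul1,r3:Add1,r4:7
c3: issue MUL r2<-Mul2 | r0:8,r1:5,r2:Mul2,r3:Add1,r4:7
c4: CDB Add1=9; stall | r0:8,r1:5,r2:Mul2,r3:9,r4:7
c5: CDB Mul1=64; issue MUL r0<-Mul1 | r0:Mul1,r1:5,r2:Mul2,r3:9,r4:7
c6: issue SUB r2<-Add1 | r0:Mul1,r1:5,r2:Add1,r3:9,r4:7
c7: stall | r0:Mul1,r1:5,r2:Add1,r3:9,r4:7
c8: CDB Mul2=81; issue MUL r3<-Mul2 | r0:Mul1,r1:5,r2:Add1,r3:Mul2,r4:7
c9: issue SUB r2<-Add2 | r0:Mul1,r1:5,r2:Add2,r3:Mul2,r4:7
c10: CDB Add1=-72 | r0:Mul1,r1:5,r2:Add2,r3:Mul2,r4:7
c11: - | r0:Mul1,r1:5,r2:Add2,r3:Mul2,r4:7
c12: CDB Mul1=567 | r0:567,r1:5,r2:Add2,r3:Mul2,r4:7
c13: CDB Mul2=35 | r0:567,r1:5,r2:Add2,r3:35,r4:7
c14: - | r0:567,r1:5,r2:Add2,r3:35,r4:7
c15: CDB Add2=532 | r0:567,r1:5,r2:532,r3:35,r4:7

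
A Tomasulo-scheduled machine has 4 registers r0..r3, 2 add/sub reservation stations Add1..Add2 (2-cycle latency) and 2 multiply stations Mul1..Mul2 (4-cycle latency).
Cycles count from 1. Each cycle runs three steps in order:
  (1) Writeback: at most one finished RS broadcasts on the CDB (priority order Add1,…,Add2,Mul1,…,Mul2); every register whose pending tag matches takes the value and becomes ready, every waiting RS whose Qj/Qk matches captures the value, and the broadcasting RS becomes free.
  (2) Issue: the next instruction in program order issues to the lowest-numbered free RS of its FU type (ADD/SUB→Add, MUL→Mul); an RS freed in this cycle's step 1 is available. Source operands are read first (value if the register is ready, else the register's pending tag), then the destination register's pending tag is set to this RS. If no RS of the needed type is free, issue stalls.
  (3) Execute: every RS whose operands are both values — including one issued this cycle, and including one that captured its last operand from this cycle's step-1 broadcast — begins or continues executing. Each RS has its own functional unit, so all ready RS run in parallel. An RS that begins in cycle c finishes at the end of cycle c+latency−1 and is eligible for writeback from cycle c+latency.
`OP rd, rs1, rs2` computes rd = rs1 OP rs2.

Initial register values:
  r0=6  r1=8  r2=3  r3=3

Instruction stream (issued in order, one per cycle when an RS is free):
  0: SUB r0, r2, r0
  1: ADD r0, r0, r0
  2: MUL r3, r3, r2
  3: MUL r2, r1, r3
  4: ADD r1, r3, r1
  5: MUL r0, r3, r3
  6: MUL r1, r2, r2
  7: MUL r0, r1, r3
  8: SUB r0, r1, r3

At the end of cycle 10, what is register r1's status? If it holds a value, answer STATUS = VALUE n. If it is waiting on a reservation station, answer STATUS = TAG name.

c1: issue SUB r0<-Add1 | r0:Add1,r1:8,r2:3,r3:3
c2: issue ADD r0<-Add2 | r0:Add2,r1:8,r2:3,r3:3
c3: CDB Add1=-3; issue MUL r3<-Mul1 | r0:Add2,r1:8,r2:3,r3:Mul1
c4: issue MUL r2<-Mul2 | r0:Add2,r1:8,r2:Mul2,r3:Mul1
c5: CDB Add2=-6; issue ADD r1<-Add1 | r0:-6,r1:Add1,r2:Mul2,r3:Mul1
c6: stall | r0:-6,r1:Add1,r2:Mul2,r3:Mul1
c7: CDB Mul1=9; issue MUL r0<-Mul1 | r0:Mul1,r1:Add1,r2:Mul2,r3:9
c8: stall | r0:Mul1,r1:Add1,r2:Mul2,r3:9
c9: CDB Add1=17; stall | r0:Mul1,r1:17,r2:Mul2,r3:9
c10: stall | r0:Mul1,r1:17,r2:Mul2,r3:9

STATUS = VALUE 17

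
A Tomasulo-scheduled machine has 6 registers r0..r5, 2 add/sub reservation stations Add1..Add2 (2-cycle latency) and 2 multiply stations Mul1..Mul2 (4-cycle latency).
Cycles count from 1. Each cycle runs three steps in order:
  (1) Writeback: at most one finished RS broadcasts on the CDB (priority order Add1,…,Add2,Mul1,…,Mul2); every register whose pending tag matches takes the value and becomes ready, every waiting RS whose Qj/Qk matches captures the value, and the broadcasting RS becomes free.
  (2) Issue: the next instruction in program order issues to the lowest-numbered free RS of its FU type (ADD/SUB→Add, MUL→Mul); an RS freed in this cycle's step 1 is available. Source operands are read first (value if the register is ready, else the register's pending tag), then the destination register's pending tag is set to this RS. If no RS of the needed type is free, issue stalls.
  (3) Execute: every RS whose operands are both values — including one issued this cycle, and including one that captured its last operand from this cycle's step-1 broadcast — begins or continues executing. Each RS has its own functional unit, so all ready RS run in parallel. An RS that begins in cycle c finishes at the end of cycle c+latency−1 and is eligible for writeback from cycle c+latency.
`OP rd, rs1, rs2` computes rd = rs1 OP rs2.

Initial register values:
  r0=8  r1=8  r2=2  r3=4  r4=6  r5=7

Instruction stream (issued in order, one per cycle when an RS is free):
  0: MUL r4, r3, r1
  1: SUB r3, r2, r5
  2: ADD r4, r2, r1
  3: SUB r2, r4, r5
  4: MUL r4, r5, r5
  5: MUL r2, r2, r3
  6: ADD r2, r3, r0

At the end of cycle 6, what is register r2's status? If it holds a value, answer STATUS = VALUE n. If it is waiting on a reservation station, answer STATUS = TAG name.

STATUS = TAG Mul1

  c1: issue MUL r4<-Mul1  regs: r0:8,r1:8,r2:2,r3:4,r4:Mul1,r5:7
  c2: issue SUB r3<-Add1  regs: r0:8,r1:8,r2:2,r3:Add1,r4:Mul1,r5:7
  c3: issue ADD r4<-Add2  regs: r0:8,r1:8,r2:2,r3:Add1,r4:Add2,r5:7
  c4: CDB Add1=-5; issue SUB r2<-Add1  regs: r0:8,r1:8,r2:Add1,r3:-5,r4:Add2,r5:7
  c5: CDB Add2=10; issue MUL r4<-Mul2  regs: r0:8,r1:8,r2:Add1,r3:-5,r4:Mul2,r5:7
  c6: CDB Mul1=32; issue MUL r2<-Mul1  regs: r0:8,r1:8,r2:Mul1,r3:-5,r4:Mul2,r5:7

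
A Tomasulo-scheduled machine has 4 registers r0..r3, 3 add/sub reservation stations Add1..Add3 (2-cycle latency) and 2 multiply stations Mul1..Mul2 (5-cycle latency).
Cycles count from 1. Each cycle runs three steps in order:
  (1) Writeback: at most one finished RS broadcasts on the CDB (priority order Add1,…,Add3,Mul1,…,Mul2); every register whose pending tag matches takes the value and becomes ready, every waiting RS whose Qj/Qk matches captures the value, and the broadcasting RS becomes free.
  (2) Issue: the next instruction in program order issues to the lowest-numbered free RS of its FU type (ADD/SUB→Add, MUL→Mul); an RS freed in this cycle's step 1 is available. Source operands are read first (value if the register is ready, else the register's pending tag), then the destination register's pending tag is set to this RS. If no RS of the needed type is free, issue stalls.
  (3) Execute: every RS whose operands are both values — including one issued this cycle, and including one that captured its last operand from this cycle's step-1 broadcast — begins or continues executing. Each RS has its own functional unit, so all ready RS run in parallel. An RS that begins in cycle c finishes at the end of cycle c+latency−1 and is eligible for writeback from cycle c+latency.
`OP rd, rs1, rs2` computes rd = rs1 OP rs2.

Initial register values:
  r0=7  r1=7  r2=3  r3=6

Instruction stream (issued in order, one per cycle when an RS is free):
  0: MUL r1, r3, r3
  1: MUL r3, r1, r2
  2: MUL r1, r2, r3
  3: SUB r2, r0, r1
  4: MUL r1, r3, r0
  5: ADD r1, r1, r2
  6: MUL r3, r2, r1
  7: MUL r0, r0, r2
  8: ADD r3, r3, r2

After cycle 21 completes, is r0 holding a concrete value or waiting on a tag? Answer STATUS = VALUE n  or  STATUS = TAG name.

STATUS = TAG Mul2

  c1: issue MUL r1<-Mul1  regs: r0:7,r1:Mul1,r2:3,r3:6
  c2: issue MUL r3<-Mul2  regs: r0:7,r1:Mul1,r2:3,r3:Mul2
  c3: stall  regs: r0:7,r1:Mul1,r2:3,r3:Mul2
  c4: stall  regs: r0:7,r1:Mul1,r2:3,r3:Mul2
  c5: stall  regs: r0:7,r1:Mul1,r2:3,r3:Mul2
  c6: CDB Mul1=36; issue MUL r1<-Mul1  regs: r0:7,r1:Mul1,r2:3,r3:Mul2
  c7: issue SUB r2<-Add1  regs: r0:7,r1:Mul1,r2:Add1,r3:Mul2
  c8: stall  regs: r0:7,r1:Mul1,r2:Add1,r3:Mul2
  c9: stall  regs: r0:7,r1:Mul1,r2:Add1,r3:Mul2
  c10: stall  regs: r0:7,r1:Mul1,r2:Add1,r3:Mul2
  c11: CDB Mul2=108; issue MUL r1<-Mul2  regs: r0:7,r1:Mul2,r2:Add1,r3:108
  c12: issue ADD r1<-Add2  regs: r0:7,r1:Add2,r2:Add1,r3:108
  c13: stall  regs: r0:7,r1:Add2,r2:Add1,r3:108
  c14: stall  regs: r0:7,r1:Add2,r2:Add1,r3:108
  c15: stall  regs: r0:7,r1:Add2,r2:Add1,r3:108
  c16: CDB Mul1=324; issue MUL r3<-Mul1  regs: r0:7,r1:Add2,r2:Add1,r3:Mul1
  c17: CDB Mul2=756; issue MUL r0<-Mul2  regs: r0:Mul2,r1:Add2,r2:Add1,r3:Mul1
  c18: CDB Add1=-317; issue ADD r3<-Add1  regs: r0:Mul2,r1:Add2,r2:-317,r3:Add1
  c19: -  regs: r0:Mul2,r1:Add2,r2:-317,r3:Add1
  c20: CDB Add2=439  regs: r0:Mul2,r1:439,r2:-317,r3:Add1
  c21: -  regs: r0:Mul2,r1:439,r2:-317,r3:Add1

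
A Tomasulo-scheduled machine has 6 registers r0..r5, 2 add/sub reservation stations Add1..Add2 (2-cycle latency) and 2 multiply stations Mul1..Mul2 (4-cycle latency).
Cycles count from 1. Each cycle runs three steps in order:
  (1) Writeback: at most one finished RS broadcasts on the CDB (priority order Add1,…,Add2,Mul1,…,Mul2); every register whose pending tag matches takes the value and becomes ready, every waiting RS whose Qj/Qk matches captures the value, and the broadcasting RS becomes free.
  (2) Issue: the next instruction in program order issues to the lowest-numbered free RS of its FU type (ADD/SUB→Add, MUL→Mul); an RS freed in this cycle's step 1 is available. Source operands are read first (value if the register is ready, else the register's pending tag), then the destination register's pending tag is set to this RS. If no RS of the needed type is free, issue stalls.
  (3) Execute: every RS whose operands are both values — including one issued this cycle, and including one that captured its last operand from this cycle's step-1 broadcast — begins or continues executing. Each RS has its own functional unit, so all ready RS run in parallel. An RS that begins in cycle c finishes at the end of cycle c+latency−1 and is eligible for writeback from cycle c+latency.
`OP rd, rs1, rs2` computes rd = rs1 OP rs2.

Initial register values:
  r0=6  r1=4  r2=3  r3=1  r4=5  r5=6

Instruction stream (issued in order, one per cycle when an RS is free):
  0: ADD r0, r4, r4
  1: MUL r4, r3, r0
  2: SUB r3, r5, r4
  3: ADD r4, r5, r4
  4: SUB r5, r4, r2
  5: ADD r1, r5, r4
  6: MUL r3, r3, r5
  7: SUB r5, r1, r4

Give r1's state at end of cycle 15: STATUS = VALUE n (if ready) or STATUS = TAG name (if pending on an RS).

  c1: issue ADD r0<-Add1  regs: r0:Add1,r1:4,r2:3,r3:1,r4:5,r5:6
  c2: issue MUL r4<-Mul1  regs: r0:Add1,r1:4,r2:3,r3:1,r4:Mul1,r5:6
  c3: CDB Add1=10; issue SUB r3<-Add1  regs: r0:10,r1:4,r2:3,r3:Add1,r4:Mul1,r5:6
  c4: issue ADD r4<-Add2  regs: r0:10,r1:4,r2:3,r3:Add1,r4:Add2,r5:6
  c5: stall  regs: r0:10,r1:4,r2:3,r3:Add1,r4:Add2,r5:6
  c6: stall  regs: r0:10,r1:4,r2:3,r3:Add1,r4:Add2,r5:6
  c7: CDB Mul1=10; stall  regs: r0:10,r1:4,r2:3,r3:Add1,r4:Add2,r5:6
  c8: stall  regs: r0:10,r1:4,r2:3,r3:Add1,r4:Add2,r5:6
  c9: CDB Add1=-4; issue SUB r5<-Add1  regs: r0:10,r1:4,r2:3,r3:-4,r4:Add2,r5:Add1
  c10: CDB Add2=16; issue ADD r1<-Add2  regs: r0:10,r1:Add2,r2:3,r3:-4,r4:16,r5:Add1
  c11: issue MUL r3<-Mul1  regs: r0:10,r1:Add2,r2:3,r3:Mul1,r4:16,r5:Add1
  c12: CDB Add1=13; issue SUB r5<-Add1  regs: r0:10,r1:Add2,r2:3,r3:Mul1,r4:16,r5:Add1
  c13: -  regs: r0:10,r1:Add2,r2:3,r3:Mul1,r4:16,r5:Add1
  c14: CDB Add2=29  regs: r0:10,r1:29,r2:3,r3:Mul1,r4:16,r5:Add1
  c15: -  regs: r0:10,r1:29,r2:3,r3:Mul1,r4:16,r5:Add1

STATUS = VALUE 29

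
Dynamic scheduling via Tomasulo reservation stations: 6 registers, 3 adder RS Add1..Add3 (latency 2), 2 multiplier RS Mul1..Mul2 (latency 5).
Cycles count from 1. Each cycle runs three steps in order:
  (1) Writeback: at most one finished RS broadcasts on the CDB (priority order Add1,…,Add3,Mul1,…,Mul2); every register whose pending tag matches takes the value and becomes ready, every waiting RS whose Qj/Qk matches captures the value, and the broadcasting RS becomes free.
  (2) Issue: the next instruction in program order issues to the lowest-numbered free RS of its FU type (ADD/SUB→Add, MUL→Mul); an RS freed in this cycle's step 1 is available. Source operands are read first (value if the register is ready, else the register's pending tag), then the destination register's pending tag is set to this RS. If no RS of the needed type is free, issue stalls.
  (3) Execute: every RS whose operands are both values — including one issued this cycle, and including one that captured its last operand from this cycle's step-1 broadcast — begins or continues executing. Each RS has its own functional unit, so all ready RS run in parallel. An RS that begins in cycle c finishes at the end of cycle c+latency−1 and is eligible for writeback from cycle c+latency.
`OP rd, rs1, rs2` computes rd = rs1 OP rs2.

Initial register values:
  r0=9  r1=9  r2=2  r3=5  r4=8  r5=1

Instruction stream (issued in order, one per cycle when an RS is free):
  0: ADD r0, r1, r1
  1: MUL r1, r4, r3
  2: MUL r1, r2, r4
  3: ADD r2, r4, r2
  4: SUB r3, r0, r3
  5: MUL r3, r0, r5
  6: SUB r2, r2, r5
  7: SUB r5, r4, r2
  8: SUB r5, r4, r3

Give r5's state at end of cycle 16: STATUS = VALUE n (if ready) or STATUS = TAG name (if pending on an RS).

STATUS = VALUE -10

c1: issue ADD r0<-Add1 | r0:Add1,r1:9,r2:2,r3:5,r4:8,r5:1
c2: issue MUL r1<-Mul1 | r0:Add1,r1:Mul1,r2:2,r3:5,r4:8,r5:1
c3: CDB Add1=18; issue MUL r1<-Mul2 | r0:18,r1:Mul2,r2:2,r3:5,r4:8,r5:1
c4: issue ADD r2<-Add1 | r0:18,r1:Mul2,r2:Add1,r3:5,r4:8,r5:1
c5: issue SUB r3<-Add2 | r0:18,r1:Mul2,r2:Add1,r3:Add2,r4:8,r5:1
c6: CDB Add1=10; stall | r0:18,r1:Mul2,r2:10,r3:Add2,r4:8,r5:1
c7: CDB Add2=13; stall | r0:18,r1:Mul2,r2:10,r3:13,r4:8,r5:1
c8: CDB Mul1=40; issue MUL r3<-Mul1 | r0:18,r1:Mul2,r2:10,r3:Mul1,r4:8,r5:1
c9: CDB Mul2=16; issue SUB r2<-Add1 | r0:18,r1:16,r2:Add1,r3:Mul1,r4:8,r5:1
c10: issue SUB r5<-Add2 | r0:18,r1:16,r2:Add1,r3:Mul1,r4:8,r5:Add2
c11: CDB Add1=9; issue SUB r5<-Add1 | r0:18,r1:16,r2:9,r3:Mul1,r4:8,r5:Add1
c12: - | r0:18,r1:16,r2:9,r3:Mul1,r4:8,r5:Add1
c13: CDB Add2=-1 | r0:18,r1:16,r2:9,r3:Mul1,r4:8,r5:Add1
c14: CDB Mul1=18 | r0:18,r1:16,r2:9,r3:18,r4:8,r5:Add1
c15: - | r0:18,r1:16,r2:9,r3:18,r4:8,r5:Add1
c16: CDB Add1=-10 | r0:18,r1:16,r2:9,r3:18,r4:8,r5:-10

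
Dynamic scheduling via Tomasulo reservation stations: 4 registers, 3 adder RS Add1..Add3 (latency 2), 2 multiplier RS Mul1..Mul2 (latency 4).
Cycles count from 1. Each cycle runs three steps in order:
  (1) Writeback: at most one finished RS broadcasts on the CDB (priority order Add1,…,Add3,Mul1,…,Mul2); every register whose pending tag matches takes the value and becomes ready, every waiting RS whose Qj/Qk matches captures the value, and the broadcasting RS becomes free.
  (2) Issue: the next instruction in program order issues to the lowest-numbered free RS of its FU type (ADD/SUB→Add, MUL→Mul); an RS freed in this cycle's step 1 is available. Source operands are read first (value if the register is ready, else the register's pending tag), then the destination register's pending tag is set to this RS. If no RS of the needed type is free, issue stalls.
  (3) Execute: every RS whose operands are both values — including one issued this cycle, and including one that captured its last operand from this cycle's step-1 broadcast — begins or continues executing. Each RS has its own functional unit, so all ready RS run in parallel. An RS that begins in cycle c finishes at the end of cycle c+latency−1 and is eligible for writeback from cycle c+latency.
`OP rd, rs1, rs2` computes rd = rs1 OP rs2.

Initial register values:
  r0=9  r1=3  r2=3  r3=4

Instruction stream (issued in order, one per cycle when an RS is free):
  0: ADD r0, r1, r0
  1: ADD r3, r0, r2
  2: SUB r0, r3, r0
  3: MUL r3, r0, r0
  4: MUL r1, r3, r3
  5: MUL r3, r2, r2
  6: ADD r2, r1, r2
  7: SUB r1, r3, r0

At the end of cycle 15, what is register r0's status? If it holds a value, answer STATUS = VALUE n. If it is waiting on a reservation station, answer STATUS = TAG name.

STATUS = VALUE 3

cycle 1: issue ADD r0<-Add1 // r0:Add1,r1:3,r2:3,r3:4
cycle 2: issue ADD r3<-Add2 // r0:Add1,r1:3,r2:3,r3:Add2
cycle 3: CDB Add1=12; issue SUB r0<-Add1 // r0:Add1,r1:3,r2:3,r3:Add2
cycle 4: issue MUL r3<-Mul1 // r0:Add1,r1:3,r2:3,r3:Mul1
cycle 5: CDB Add2=15; issue MUL r1<-Mul2 // r0:Add1,r1:Mul2,r2:3,r3:Mul1
cycle 6: stall // r0:Add1,r1:Mul2,r2:3,r3:Mul1
cycle 7: CDB Add1=3; stall // r0:3,r1:Mul2,r2:3,r3:Mul1
cycle 8: stall // r0:3,r1:Mul2,r2:3,r3:Mul1
cycle 9: stall // r0:3,r1:Mul2,r2:3,r3:Mul1
cycle 10: stall // r0:3,r1:Mul2,r2:3,r3:Mul1
cycle 11: CDB Mul1=9; issue MUL r3<-Mul1 // r0:3,r1:Mul2,r2:3,r3:Mul1
cycle 12: issue ADD r2<-Add1 // r0:3,r1:Mul2,r2:Add1,r3:Mul1
cycle 13: issue SUB r1<-Add2 // r0:3,r1:Add2,r2:Add1,r3:Mul1
cycle 14: - // r0:3,r1:Add2,r2:Add1,r3:Mul1
cycle 15: CDB Mul1=9 // r0:3,r1:Add2,r2:Add1,r3:9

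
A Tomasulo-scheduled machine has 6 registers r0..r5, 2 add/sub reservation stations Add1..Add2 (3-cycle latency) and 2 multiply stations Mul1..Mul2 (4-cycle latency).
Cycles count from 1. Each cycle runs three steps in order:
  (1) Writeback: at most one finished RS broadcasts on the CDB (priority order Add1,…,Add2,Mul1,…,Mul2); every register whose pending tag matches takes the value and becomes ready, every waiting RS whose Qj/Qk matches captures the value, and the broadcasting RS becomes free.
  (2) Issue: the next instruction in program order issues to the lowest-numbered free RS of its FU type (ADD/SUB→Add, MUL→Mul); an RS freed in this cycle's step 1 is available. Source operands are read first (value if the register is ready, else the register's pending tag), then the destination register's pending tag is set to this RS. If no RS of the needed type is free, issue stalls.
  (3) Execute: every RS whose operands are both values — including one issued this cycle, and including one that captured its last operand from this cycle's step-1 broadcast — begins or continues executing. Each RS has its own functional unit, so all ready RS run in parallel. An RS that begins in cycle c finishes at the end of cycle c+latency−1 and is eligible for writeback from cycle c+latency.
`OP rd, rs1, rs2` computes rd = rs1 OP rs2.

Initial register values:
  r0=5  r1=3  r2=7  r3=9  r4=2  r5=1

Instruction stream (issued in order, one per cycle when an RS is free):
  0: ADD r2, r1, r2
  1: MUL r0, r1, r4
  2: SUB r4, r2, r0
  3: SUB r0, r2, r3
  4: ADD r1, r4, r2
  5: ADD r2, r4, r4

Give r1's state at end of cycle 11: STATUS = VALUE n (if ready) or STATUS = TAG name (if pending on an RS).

STATUS = TAG Add1

cycle 1: issue ADD r2<-Add1 // r0:5,r1:3,r2:Add1,r3:9,r4:2,r5:1
cycle 2: issue MUL r0<-Mul1 // r0:Mul1,r1:3,r2:Add1,r3:9,r4:2,r5:1
cycle 3: issue SUB r4<-Add2 // r0:Mul1,r1:3,r2:Add1,r3:9,r4:Add2,r5:1
cycle 4: CDB Add1=10; issue SUB r0<-Add1 // r0:Add1,r1:3,r2:10,r3:9,r4:Add2,r5:1
cycle 5: stall // r0:Add1,r1:3,r2:10,r3:9,r4:Add2,r5:1
cycle 6: CDB Mul1=6; stall // r0:Add1,r1:3,r2:10,r3:9,r4:Add2,r5:1
cycle 7: CDB Add1=1; issue ADD r1<-Add1 // r0:1,r1:Add1,r2:10,r3:9,r4:Add2,r5:1
cycle 8: stall // r0:1,r1:Add1,r2:10,r3:9,r4:Add2,r5:1
cycle 9: CDB Add2=4; issue ADD r2<-Add2 // r0:1,r1:Add1,r2:Add2,r3:9,r4:4,r5:1
cycle 10: - // r0:1,r1:Add1,r2:Add2,r3:9,r4:4,r5:1
cycle 11: - // r0:1,r1:Add1,r2:Add2,r3:9,r4:4,r5:1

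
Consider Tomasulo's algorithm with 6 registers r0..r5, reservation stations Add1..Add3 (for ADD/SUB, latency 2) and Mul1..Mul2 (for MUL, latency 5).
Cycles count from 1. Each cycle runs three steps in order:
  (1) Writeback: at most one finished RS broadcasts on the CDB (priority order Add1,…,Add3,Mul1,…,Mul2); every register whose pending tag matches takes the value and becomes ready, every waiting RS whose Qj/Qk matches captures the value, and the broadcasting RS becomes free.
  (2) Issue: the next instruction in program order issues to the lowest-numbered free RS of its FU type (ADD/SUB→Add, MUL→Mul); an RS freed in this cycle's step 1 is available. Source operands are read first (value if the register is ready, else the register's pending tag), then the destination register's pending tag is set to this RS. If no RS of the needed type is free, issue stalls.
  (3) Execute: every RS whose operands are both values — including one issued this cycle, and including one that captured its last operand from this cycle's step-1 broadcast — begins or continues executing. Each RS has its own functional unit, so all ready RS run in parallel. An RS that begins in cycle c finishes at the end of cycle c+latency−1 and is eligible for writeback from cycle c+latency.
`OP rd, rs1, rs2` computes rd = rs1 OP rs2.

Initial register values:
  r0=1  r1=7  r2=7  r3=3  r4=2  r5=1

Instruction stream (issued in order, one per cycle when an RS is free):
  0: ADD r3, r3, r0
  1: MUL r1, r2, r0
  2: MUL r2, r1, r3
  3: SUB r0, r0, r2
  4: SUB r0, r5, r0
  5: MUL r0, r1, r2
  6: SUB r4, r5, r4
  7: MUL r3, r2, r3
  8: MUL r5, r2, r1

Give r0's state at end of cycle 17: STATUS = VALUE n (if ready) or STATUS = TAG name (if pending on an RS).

STATUS = VALUE 196

  c1: issue ADD r3<-Add1  regs: r0:1,r1:7,r2:7,r3:Add1,r4:2,r5:1
  c2: issue MUL r1<-Mul1  regs: r0:1,r1:Mul1,r2:7,r3:Add1,r4:2,r5:1
  c3: CDB Add1=4; issue MUL r2<-Mul2  regs: r0:1,r1:Mul1,r2:Mul2,r3:4,r4:2,r5:1
  c4: issue SUB r0<-Add1  regs: r0:Add1,r1:Mul1,r2:Mul2,r3:4,r4:2,r5:1
  c5: issue SUB r0<-Add2  regs: r0:Add2,r1:Mul1,r2:Mul2,r3:4,r4:2,r5:1
  c6: stall  regs: r0:Add2,r1:Mul1,r2:Mul2,r3:4,r4:2,r5:1
  c7: CDB Mul1=7; issue MUL r0<-Mul1  regs: r0:Mul1,r1:7,r2:Mul2,r3:4,r4:2,r5:1
  c8: issue SUB r4<-Add3  regs: r0:Mul1,r1:7,r2:Mul2,r3:4,r4:Add3,r5:1
  c9: stall  regs: r0:Mul1,r1:7,r2:Mul2,r3:4,r4:Add3,r5:1
  c10: CDB Add3=-1; stall  regs: r0:Mul1,r1:7,r2:Mul2,r3:4,r4:-1,r5:1
  c11: stall  regs: r0:Mul1,r1:7,r2:Mul2,r3:4,r4:-1,r5:1
  c12: CDB Mul2=28; issue MUL r3<-Mul2  regs: r0:Mul1,r1:7,r2:28,r3:Mul2,r4:-1,r5:1
  c13: stall  regs: r0:Mul1,r1:7,r2:28,r3:Mul2,r4:-1,r5:1
  c14: CDB Add1=-27; stall  regs: r0:Mul1,r1:7,r2:28,r3:Mul2,r4:-1,r5:1
  c15: stall  regs: r0:Mul1,r1:7,r2:28,r3:Mul2,r4:-1,r5:1
  c16: CDB Add2=28; stall  regs: r0:Mul1,r1:7,r2:28,r3:Mul2,r4:-1,r5:1
  c17: CDB Mul1=196; issue MUL r5<-Mul1  regs: r0:196,r1:7,r2:28,r3:Mul2,r4:-1,r5:Mul1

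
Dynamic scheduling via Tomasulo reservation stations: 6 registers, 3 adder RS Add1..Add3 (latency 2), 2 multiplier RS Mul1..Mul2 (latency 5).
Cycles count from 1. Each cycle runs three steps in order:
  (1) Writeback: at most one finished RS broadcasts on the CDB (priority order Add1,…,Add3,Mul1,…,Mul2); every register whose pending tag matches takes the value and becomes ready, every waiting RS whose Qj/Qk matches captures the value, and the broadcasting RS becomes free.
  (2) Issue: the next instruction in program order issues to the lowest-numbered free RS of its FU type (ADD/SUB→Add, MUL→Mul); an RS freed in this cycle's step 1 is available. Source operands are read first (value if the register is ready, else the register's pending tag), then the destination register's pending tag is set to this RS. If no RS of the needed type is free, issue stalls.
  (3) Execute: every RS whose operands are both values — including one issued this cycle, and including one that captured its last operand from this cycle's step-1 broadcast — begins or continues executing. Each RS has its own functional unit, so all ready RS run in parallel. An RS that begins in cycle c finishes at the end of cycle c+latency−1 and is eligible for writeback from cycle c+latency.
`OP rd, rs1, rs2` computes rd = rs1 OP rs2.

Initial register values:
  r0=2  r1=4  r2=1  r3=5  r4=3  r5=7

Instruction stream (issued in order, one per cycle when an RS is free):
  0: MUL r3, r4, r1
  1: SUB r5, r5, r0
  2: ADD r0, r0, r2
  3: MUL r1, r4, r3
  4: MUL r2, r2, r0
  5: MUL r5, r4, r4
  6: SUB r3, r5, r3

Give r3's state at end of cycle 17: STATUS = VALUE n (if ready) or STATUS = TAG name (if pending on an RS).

c1: issue MUL r3<-Mul1 | r0:2,r1:4,r2:1,r3:Mul1,r4:3,r5:7
c2: issue SUB r5<-Add1 | r0:2,r1:4,r2:1,r3:Mul1,r4:3,r5:Add1
c3: issue ADD r0<-Add2 | r0:Add2,r1:4,r2:1,r3:Mul1,r4:3,r5:Add1
c4: CDB Add1=5; issue MUL r1<-Mul2 | r0:Add2,r1:Mul2,r2:1,r3:Mul1,r4:3,r5:5
c5: CDB Add2=3; stall | r0:3,r1:Mul2,r2:1,r3:Mul1,r4:3,r5:5
c6: CDB Mul1=12; issue MUL r2<-Mul1 | r0:3,r1:Mul2,r2:Mul1,r3:12,r4:3,r5:5
c7: stall | r0:3,r1:Mul2,r2:Mul1,r3:12,r4:3,r5:5
c8: stall | r0:3,r1:Mul2,r2:Mul1,r3:12,r4:3,r5:5
c9: stall | r0:3,r1:Mul2,r2:Mul1,r3:12,r4:3,r5:5
c10: stall | r0:3,r1:Mul2,r2:Mul1,r3:12,r4:3,r5:5
c11: CDB Mul1=3; issue MUL r5<-Mul1 | r0:3,r1:Mul2,r2:3,r3:12,r4:3,r5:Mul1
c12: CDB Mul2=36; issue SUB r3<-Add1 | r0:3,r1:36,r2:3,r3:Add1,r4:3,r5:Mul1
c13: - | r0:3,r1:36,r2:3,r3:Add1,r4:3,r5:Mul1
c14: - | r0:3,r1:36,r2:3,r3:Add1,r4:3,r5:Mul1
c15: - | r0:3,r1:36,r2:3,r3:Add1,r4:3,r5:Mul1
c16: CDB Mul1=9 | r0:3,r1:36,r2:3,r3:Add1,r4:3,r5:9
c17: - | r0:3,r1:36,r2:3,r3:Add1,r4:3,r5:9

STATUS = TAG Add1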